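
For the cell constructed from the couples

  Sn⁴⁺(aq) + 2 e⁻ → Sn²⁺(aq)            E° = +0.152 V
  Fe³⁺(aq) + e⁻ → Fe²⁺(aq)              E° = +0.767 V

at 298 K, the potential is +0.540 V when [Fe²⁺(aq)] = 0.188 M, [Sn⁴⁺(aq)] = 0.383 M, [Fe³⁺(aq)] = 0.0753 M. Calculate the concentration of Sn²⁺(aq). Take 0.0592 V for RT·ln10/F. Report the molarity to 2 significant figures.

0.0070 M

The Fe³⁺/Fe²⁺ couple has the larger reduction potential, so it is the cathode: E°cell = +0.767 − (+0.152) = +0.615 V and n = 2.
From the Nernst equation, log Q = n(E° − E)/0.0592 = 2·(+0.615 − (+0.540))/0.0592 = 2.534.
The balanced reaction is 2 Fe³⁺(aq) + Sn²⁺(aq) → 2 Fe²⁺(aq) + Sn⁴⁺(aq), so Q = ([Fe²⁺(aq)]^2·[Sn⁴⁺(aq)]) / ([Fe³⁺(aq)]^2·[Sn²⁺(aq)]).
Solving for the unknown gives log [Sn²⁺(aq)] = −2.156, so [Sn²⁺(aq)] ≈ 0.0070 M.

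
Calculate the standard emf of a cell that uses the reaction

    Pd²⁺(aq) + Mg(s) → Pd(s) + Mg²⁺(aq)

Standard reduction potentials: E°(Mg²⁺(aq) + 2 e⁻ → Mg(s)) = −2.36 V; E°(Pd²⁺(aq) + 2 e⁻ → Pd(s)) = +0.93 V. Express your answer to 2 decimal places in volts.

Pd²⁺(aq) gains electrons, so the Pd²⁺/Pd couple is the cathode; the Mg²⁺/Mg couple is the anode.
E°cell = E°(cathode) − E°(anode) = +0.93 − (−2.36) = +3.29 V.

+3.29 V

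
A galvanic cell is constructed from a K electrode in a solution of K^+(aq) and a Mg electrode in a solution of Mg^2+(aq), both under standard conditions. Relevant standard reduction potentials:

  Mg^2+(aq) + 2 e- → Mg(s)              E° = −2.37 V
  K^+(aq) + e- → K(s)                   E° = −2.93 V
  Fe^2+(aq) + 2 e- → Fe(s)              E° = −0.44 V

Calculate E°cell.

The Mg²⁺/Mg couple has the higher E°, so Mg ion is reduced (cathode) and K is oxidized (anode).
E°cell = E°(cathode) − E°(anode) = −2.37 − (−2.93) = +0.56 V.

+0.56 V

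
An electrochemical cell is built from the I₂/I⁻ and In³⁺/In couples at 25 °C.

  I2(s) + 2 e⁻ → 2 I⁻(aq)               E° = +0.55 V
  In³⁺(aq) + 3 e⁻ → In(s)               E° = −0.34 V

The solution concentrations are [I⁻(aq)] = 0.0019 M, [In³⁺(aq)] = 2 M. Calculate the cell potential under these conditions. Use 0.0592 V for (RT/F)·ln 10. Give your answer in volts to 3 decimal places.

+1.045 V

I₂/I⁻ is reduced (cathode, E° = +0.55 V) and In³⁺/In is oxidized (anode).
E°cell = +0.55 − (−0.34) = +0.89 V, with n = 6 electrons transferred.
Balancing gives 3 I2(s) + 2 In(s) → 6 I⁻(aq) + 2 In³⁺(aq); hence Q = [I⁻(aq)]^6·[In³⁺(aq)]^2 = 1.88×10^−16 (log Q = −15.725).
Applying E = E° − (RT ln10/nF)·log Q gives +0.89 − (0.0592/6)(−15.725) = +1.045 V.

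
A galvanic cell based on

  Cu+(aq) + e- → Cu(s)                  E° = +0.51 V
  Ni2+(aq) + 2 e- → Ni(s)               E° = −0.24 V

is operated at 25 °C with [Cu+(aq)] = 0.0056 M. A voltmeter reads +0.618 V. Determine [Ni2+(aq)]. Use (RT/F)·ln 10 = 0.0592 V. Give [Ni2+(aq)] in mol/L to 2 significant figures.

0.90 M

With Cu⁺/Cu at the cathode and Ni²⁺/Ni at the anode, E°cell = +0.51 − (−0.24) = +0.75 V (n = 2).
Rearranging E = E° − (0.0592/n)·log Q gives log Q = 2(+0.75 − (+0.618))/0.0592 = 4.459.
The balanced reaction is 2 Cu+(aq) + Ni(s) → 2 Cu(s) + Ni2+(aq), so Q = [Ni2+(aq)] / [Cu+(aq)]^2.
Substituting the known concentrations and solving, log [Ni2+(aq)] = −0.045 and [Ni2+(aq)] = 0.90 M.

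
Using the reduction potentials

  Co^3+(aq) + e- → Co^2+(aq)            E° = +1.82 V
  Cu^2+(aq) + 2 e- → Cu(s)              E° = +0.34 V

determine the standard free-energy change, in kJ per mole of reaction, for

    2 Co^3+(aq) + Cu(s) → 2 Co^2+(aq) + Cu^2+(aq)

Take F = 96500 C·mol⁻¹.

−286 kJ/mol

In the reaction as written Co^3+(aq) is reduced, so the Co³⁺/Co²⁺ couple is the cathode and Cu²⁺/Cu is the anode.
E°cell = +1.82 − (+0.34) = +1.48 V; balancing electrons gives n = 2.
ΔG° = −nFE°cell = −(2)(96500)(+1.48) J/mol = −286 kJ/mol.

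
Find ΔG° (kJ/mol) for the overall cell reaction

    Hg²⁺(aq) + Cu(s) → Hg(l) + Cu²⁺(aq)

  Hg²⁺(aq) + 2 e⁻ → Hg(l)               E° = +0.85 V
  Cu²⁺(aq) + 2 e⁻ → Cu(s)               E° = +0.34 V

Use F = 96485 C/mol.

In the reaction as written Hg²⁺(aq) is reduced, so the Hg²⁺/Hg couple is the cathode and Cu²⁺/Cu is the anode.
E°cell = +0.85 − (+0.34) = +0.51 V; balancing electrons gives n = 2.
ΔG° = −nFE°cell = −(2)(96485)(+0.51) J/mol = −98.4 kJ/mol.

−98.4 kJ/mol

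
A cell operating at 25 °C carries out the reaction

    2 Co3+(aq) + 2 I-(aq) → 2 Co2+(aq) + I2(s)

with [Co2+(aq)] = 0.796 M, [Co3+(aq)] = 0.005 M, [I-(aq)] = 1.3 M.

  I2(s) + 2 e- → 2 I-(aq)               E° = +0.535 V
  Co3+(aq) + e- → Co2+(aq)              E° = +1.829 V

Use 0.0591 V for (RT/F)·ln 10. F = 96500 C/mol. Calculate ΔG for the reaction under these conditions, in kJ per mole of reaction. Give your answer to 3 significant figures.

E°cell = +1.829 − (+0.535) = +1.294 V; the balanced reaction transfers n = 2 electrons.
Q = [Co2+(aq)]^2 / ([Co3+(aq)]^2·[I-(aq)]^2) = 1.5×10^4, so log Q = 4.176 and E = +1.294 − (0.0591/2)(4.176) = +1.1706 V.
ΔG = −nFE = −(2)(96500)(+1.1706) J/mol = −226 kJ/mol.

−226 kJ/mol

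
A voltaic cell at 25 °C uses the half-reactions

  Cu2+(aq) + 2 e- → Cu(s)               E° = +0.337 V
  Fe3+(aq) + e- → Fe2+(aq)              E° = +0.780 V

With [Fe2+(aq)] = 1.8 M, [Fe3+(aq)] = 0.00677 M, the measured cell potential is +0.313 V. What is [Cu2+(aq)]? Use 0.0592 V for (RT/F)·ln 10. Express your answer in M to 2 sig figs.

With Fe³⁺/Fe²⁺ at the cathode and Cu²⁺/Cu at the anode, E°cell = +0.780 − (+0.337) = +0.443 V (n = 2).
From the Nernst equation, log Q = n(E° − E)/0.0592 = 2·(+0.443 − (+0.313))/0.0592 = 4.392.
The balanced reaction is 2 Fe3+(aq) + Cu(s) → 2 Fe2+(aq) + Cu2+(aq), so Q = ([Fe2+(aq)]^2·[Cu2+(aq)]) / [Fe3+(aq)]^2.
Isolating [Cu2+(aq)] in Q = 10^{4.392} yields log [Cu2+(aq)] = −0.457, i.e. 0.35 M.

0.35 M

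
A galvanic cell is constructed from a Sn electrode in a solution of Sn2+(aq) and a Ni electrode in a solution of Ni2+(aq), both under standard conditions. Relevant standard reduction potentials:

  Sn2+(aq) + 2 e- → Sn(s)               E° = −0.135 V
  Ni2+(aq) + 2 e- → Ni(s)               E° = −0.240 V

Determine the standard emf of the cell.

Of the two couples in this cell, the one with the more positive reduction potential is reduced at the cathode: here that is Sn²⁺/Sn (−0.135 V); Ni²⁺/Ni (−0.240 V) is the anode.
E°cell = E°(cathode) − E°(anode) = −0.135 − (−0.240) = +0.105 V.

+0.105 V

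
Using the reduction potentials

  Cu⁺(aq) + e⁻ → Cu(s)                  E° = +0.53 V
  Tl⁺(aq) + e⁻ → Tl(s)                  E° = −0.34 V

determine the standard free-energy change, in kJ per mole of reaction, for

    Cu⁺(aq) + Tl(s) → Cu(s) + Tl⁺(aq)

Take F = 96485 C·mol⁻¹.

−83.9 kJ/mol

In the reaction as written Cu⁺(aq) is reduced, so the Cu⁺/Cu couple is the cathode and Tl⁺/Tl is the anode.
E°cell = +0.53 − (−0.34) = +0.87 V; balancing electrons gives n = 1.
ΔG° = −nFE°cell = −(1)(96485)(+0.87) J/mol = −83.9 kJ/mol.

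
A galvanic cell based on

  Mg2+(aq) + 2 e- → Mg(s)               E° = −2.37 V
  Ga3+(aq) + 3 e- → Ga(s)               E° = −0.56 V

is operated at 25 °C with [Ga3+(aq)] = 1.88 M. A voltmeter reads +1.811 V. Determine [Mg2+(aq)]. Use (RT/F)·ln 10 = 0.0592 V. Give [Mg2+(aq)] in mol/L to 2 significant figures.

1.4 M

With Ga³⁺/Ga at the cathode and Mg²⁺/Mg at the anode, E°cell = −0.56 − (−2.37) = +1.81 V (n = 6).
Since E = E° − (0.0592/n)·log Q, log Q = n(E° − E)/0.0592 = −0.101.
For 2 Ga3+(aq) + 3 Mg(s) → 2 Ga(s) + 3 Mg2+(aq), the reaction quotient is Q = [Mg2+(aq)]^3 / [Ga3+(aq)]^2.
Substituting the known concentrations and solving, log [Mg2+(aq)] = 0.149 and [Mg2+(aq)] = 1.4 M.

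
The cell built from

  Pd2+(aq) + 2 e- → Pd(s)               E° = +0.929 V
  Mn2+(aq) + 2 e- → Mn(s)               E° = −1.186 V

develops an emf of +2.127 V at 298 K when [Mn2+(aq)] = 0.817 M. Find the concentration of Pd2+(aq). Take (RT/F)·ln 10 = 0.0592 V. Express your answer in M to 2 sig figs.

The Pd²⁺/Pd couple has the larger reduction potential, so it is the cathode: E°cell = +0.929 − (−1.186) = +2.115 V and n = 2.
Since E = E° − (0.0592/n)·log Q, log Q = n(E° − E)/0.0592 = −0.405.
Balancing electrons gives Pd2+(aq) + Mn(s) → Pd(s) + Mn2+(aq); thus Q = [Mn2+(aq)] / [Pd2+(aq)].
Substituting the known concentrations and solving, log [Pd2+(aq)] = 0.317 and [Pd2+(aq)] = 2.1 M.

2.1 M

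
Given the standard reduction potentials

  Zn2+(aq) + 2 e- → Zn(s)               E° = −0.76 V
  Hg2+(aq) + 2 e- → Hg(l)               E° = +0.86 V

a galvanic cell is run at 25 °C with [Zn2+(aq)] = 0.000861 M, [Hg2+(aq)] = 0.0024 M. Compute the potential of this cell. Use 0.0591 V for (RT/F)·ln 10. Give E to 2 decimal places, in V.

Hg²⁺/Hg is reduced (cathode, E° = +0.86 V) and Zn²⁺/Zn is oxidized (anode).
E°cell = +0.86 − (−0.76) = +1.62 V, with n = 2 electrons transferred.
For the overall reaction Hg2+(aq) + Zn(s) → Hg(l) + Zn2+(aq), Q = [Zn2+(aq)] / [Hg2+(aq)] = 0.359, giving log Q = −0.445.
By the Nernst equation, E = +1.62 − (0.0591/2)·(−0.445) = +1.63 V.

+1.63 V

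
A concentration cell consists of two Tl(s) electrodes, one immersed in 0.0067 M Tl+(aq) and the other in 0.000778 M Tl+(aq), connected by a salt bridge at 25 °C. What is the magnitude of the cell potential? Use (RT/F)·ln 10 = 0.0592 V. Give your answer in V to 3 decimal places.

0.055 V

For a concentration cell E°cell = 0, since both electrodes use the same couple.
The compartment with the higher Tl+(aq) concentration (0.0067 M) acts as the cathode; ions are reduced there and produced at the dilute (0.000778 M) anode.
With n = 1, Ecell = −(0.0592/1)·log([dilute]/[conc]) = −(0.0592/1)·log(0.000778/0.0067) = +0.055 V.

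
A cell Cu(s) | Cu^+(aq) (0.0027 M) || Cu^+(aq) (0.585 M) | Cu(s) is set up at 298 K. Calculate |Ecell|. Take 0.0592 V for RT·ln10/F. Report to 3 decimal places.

For a concentration cell E°cell = 0, since both electrodes use the same couple.
The compartment with the higher Cu^+(aq) concentration (0.585 M) acts as the cathode; ions are reduced there and produced at the dilute (0.0027 M) anode.
With n = 1, Ecell = −(0.0592/1)·log([dilute]/[conc]) = −(0.0592/1)·log(0.0027/0.585) = +0.138 V.

0.138 V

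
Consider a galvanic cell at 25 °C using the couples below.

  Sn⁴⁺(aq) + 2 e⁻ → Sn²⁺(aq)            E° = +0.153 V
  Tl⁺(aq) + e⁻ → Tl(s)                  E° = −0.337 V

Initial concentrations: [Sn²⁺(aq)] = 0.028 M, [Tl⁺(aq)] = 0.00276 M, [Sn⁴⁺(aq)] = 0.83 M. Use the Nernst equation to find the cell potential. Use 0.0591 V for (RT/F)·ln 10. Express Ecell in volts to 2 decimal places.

+0.68 V

Since E°(Sn⁴⁺/Sn²⁺) > E°(Tl⁺/Tl), Sn⁴⁺/Sn²⁺ serves as the cathode.
E°cell = +0.153 − (−0.337) = +0.490 V, with n = 2 electrons transferred.
For the overall reaction Sn⁴⁺(aq) + 2 Tl(s) → Sn²⁺(aq) + 2 Tl⁺(aq), Q = ([Sn²⁺(aq)]·[Tl⁺(aq)]^2) / [Sn⁴⁺(aq)] = 2.57×10^−7, giving log Q = −6.590.
E = E° − (0.0591/n)·log Q = +0.490 − (0.0591/2)(−6.590) = +0.68 V.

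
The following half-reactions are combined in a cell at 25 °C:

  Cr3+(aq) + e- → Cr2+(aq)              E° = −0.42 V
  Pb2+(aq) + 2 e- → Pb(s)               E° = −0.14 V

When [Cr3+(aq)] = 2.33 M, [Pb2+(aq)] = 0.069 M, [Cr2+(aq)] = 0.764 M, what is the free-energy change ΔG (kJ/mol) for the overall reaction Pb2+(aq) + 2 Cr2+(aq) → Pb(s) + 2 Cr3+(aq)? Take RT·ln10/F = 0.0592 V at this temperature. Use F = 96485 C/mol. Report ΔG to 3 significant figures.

−41.9 kJ/mol

The standard cell potential is −0.14 − (−0.42) = +0.28 V, with n = 2 electrons in the balanced equation.
Q = [Cr3+(aq)]^2 / ([Pb2+(aq)]·[Cr2+(aq)]^2) = 135, so log Q = 2.130 and E = +0.28 − (0.0592/2)(2.130) = +0.2170 V.
Finally ΔG = −nFE = −(2)(96485 C/mol)(+0.2170 V) = −41.9 kJ/mol.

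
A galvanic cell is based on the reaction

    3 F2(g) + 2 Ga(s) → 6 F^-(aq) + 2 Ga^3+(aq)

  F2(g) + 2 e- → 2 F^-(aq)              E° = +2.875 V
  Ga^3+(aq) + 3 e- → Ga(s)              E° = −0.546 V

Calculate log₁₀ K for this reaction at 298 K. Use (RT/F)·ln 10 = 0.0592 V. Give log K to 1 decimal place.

The F₂/F⁻ couple is reduced (cathode); E°cell = +2.875 − (−0.546) = +3.421 V with n = 6.
At equilibrium E = 0, so log K = nE°cell / 0.0592 = (6)(+3.421) / 0.0592 = 346.7.

log K = 346.7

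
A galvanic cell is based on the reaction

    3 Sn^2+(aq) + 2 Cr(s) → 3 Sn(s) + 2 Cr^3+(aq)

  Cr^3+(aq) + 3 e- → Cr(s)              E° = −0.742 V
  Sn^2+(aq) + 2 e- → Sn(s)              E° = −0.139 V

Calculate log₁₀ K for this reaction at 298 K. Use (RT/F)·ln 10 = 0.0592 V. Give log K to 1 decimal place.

log K = 61.1

The Sn²⁺/Sn couple is reduced (cathode); E°cell = −0.139 − (−0.742) = +0.603 V with n = 6.
At equilibrium E = 0, so log K = nE°cell / 0.0592 = (6)(+0.603) / 0.0592 = 61.1.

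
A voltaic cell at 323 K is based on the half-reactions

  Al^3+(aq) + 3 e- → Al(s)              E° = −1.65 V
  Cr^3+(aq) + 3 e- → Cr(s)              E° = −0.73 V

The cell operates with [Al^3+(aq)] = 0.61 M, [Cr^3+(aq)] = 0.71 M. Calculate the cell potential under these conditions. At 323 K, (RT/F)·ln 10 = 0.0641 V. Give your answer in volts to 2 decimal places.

Cr³⁺/Cr is reduced (cathode, E° = −0.73 V) and Al³⁺/Al is oxidized (anode).
E°cell = −0.73 − (−1.65) = +0.92 V, with n = 3 electrons transferred.
The balanced reaction is Cr^3+(aq) + Al(s) → Cr(s) + Al^3+(aq), so Q = [Al^3+(aq)] / [Cr^3+(aq)] = 0.859 and log Q = −0.066.
E = E° − (0.0641/n)·log Q = +0.92 − (0.0641/3)(−0.066) = +0.92 V.

+0.92 V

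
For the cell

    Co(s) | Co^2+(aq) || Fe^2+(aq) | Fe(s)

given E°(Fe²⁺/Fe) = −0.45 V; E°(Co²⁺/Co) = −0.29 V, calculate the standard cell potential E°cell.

−0.16 V

By convention the left-hand electrode in cell notation is the anode (oxidation) and the right-hand electrode is the cathode (reduction).
E°cell = E°(right) − E°(left) = −0.45 − (−0.29) = −0.16 V.
The negative sign shows that, as written, the cell would require an external voltage to drive the reaction.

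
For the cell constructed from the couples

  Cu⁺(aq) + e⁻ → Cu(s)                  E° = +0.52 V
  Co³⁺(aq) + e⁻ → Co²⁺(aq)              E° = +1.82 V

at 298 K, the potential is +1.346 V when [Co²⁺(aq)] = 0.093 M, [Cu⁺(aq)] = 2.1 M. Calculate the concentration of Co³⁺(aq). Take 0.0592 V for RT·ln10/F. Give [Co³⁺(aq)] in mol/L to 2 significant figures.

Co³⁺/Co²⁺ is the cathode (higher E°); E°cell = +1.82 − (+0.52) = +1.30 V with n = 1.
From the Nernst equation, log Q = n(E° − E)/0.0592 = 1·(+1.30 − (+1.346))/0.0592 = −0.777.
For Co³⁺(aq) + Cu(s) → Co²⁺(aq) + Cu⁺(aq), the reaction quotient is Q = ([Co²⁺(aq)]·[Cu⁺(aq)]) / [Co³⁺(aq)].
Isolating [Co³⁺(aq)] in Q = 10^{−0.777} yields log [Co³⁺(aq)] = 0.068, i.e. 1.2 M.

1.2 M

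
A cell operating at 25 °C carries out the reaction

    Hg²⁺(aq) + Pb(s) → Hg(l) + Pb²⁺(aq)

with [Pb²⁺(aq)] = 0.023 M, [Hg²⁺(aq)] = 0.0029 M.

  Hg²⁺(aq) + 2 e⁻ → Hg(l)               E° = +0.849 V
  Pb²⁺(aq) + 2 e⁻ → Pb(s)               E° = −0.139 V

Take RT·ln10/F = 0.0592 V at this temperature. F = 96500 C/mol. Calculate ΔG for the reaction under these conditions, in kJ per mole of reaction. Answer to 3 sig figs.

−186 kJ/mol

The standard cell potential is +0.849 − (−0.139) = +0.988 V, with n = 2 electrons in the balanced equation.
Here Q = [Pb²⁺(aq)] / [Hg²⁺(aq)] = 7.93 (log Q = 0.899), giving E = +0.988 − (0.0592/2)·(0.899) = +0.9614 V.
Then ΔG = −nFE = −2 × 96500 × +0.9614 J/mol = −186 kJ/mol.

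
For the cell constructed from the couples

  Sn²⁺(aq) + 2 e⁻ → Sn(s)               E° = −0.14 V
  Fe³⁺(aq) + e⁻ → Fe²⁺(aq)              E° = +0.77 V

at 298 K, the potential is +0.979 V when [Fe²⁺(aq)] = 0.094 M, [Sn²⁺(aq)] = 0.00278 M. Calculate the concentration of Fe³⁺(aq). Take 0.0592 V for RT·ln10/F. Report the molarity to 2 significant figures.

0.073 M

Fe³⁺/Fe²⁺ is the cathode (higher E°); E°cell = +0.77 − (−0.14) = +0.91 V with n = 2.
Rearranging E = E° − (0.0592/n)·log Q gives log Q = 2(+0.91 − (+0.979))/0.0592 = −2.331.
For 2 Fe³⁺(aq) + Sn(s) → 2 Fe²⁺(aq) + Sn²⁺(aq), the reaction quotient is Q = ([Fe²⁺(aq)]^2·[Sn²⁺(aq)]) / [Fe³⁺(aq)]^2.
Substituting the known concentrations and solving, log [Fe³⁺(aq)] = −1.139 and [Fe³⁺(aq)] = 0.073 M.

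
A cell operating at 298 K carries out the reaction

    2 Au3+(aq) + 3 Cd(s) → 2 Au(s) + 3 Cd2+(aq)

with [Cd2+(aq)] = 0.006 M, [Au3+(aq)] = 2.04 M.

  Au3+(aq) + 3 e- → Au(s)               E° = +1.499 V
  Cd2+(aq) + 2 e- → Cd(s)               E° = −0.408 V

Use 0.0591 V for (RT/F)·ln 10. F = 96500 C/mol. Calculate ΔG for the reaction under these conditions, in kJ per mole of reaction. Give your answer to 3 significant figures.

−1150 kJ/mol

E°cell = +1.499 − (−0.408) = +1.907 V; the balanced reaction transfers n = 6 electrons.
Here Q = [Cd2+(aq)]^3 / [Au3+(aq)]^2 = 5.19×10^−8 (log Q = −7.285), giving E = +1.907 − (0.0591/6)·(−7.285) = +1.9788 V.
Then ΔG = −nFE = −6 × 96500 × +1.9788 J/mol = −1150 kJ/mol.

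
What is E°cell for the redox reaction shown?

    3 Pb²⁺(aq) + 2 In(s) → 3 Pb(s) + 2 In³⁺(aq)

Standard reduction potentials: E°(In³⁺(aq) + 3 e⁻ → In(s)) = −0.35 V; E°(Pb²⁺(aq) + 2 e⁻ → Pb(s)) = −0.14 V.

Pb²⁺(aq) gains electrons, so the Pb²⁺/Pb couple is the cathode; the In³⁺/In couple is the anode.
E°cell = E°(cathode) − E°(anode) = −0.14 − (−0.35) = +0.21 V.

+0.21 V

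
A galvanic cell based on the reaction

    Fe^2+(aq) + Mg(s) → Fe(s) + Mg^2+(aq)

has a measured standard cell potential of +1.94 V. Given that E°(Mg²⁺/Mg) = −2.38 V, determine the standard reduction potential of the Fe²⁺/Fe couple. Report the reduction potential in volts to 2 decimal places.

−0.44 V

In the reaction as written the Fe²⁺/Fe couple is reduced (cathode) and Mg²⁺/Mg is oxidized (anode), so E°cell = E°(Fe²⁺/Fe) − E°(Mg²⁺/Mg).
E°(Fe²⁺/Fe) = E°cell + E°(anode) = +1.94 + (−2.38) = −0.44 V.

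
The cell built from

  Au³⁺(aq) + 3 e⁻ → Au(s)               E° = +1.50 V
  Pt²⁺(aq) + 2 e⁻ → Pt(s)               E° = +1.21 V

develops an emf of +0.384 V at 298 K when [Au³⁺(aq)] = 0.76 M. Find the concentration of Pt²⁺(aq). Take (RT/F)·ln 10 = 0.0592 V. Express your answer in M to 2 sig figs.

0.00056 M

The Au³⁺/Au couple has the larger reduction potential, so it is the cathode: E°cell = +1.50 − (+1.21) = +0.29 V and n = 6.
From the Nernst equation, log Q = n(E° − E)/0.0592 = 6·(+0.29 − (+0.384))/0.0592 = −9.527.
Balancing electrons gives 2 Au³⁺(aq) + 3 Pt(s) → 2 Au(s) + 3 Pt²⁺(aq); thus Q = [Pt²⁺(aq)]^3 / [Au³⁺(aq)]^2.
Substituting the known concentrations and solving, log [Pt²⁺(aq)] = −3.255 and [Pt²⁺(aq)] = 0.00056 M.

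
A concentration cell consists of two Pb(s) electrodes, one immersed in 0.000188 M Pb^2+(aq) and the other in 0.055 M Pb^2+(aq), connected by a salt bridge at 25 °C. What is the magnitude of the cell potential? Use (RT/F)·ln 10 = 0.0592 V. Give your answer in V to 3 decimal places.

For a concentration cell E°cell = 0, since both electrodes use the same couple.
The compartment with the higher Pb^2+(aq) concentration (0.055 M) acts as the cathode; ions are reduced there and produced at the dilute (0.000188 M) anode.
With n = 2, Ecell = −(0.0592/2)·log([dilute]/[conc]) = −(0.0592/2)·log(0.000188/0.055) = +0.073 V.

0.073 V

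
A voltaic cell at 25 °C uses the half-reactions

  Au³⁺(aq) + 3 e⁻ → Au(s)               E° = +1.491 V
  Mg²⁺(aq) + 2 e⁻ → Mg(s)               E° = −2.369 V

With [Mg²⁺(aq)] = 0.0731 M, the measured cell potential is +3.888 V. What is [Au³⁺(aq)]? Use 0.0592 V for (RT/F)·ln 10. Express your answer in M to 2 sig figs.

The Au³⁺/Au couple has the larger reduction potential, so it is the cathode: E°cell = +1.491 − (−2.369) = +3.860 V and n = 6.
Since E = E° − (0.0592/n)·log Q, log Q = n(E° − E)/0.0592 = −2.838.
For 2 Au³⁺(aq) + 3 Mg(s) → 2 Au(s) + 3 Mg²⁺(aq), the reaction quotient is Q = [Mg²⁺(aq)]^3 / [Au³⁺(aq)]^2.
Isolating [Au³⁺(aq)] in Q = 10^{−2.838} yields log [Au³⁺(aq)] = −0.285, i.e. 0.52 M.

0.52 M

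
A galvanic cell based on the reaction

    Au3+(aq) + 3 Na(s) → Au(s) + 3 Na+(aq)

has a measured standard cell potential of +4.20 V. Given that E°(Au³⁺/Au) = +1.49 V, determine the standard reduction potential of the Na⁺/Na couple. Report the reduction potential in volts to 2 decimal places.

In the reaction as written the Au³⁺/Au couple is reduced (cathode) and Na⁺/Na is oxidized (anode), so E°cell = E°(Au³⁺/Au) − E°(Na⁺/Na).
E°(Na⁺/Na) = E°(cathode) − E°cell = +1.49 − (+4.20) = −2.71 V.

−2.71 V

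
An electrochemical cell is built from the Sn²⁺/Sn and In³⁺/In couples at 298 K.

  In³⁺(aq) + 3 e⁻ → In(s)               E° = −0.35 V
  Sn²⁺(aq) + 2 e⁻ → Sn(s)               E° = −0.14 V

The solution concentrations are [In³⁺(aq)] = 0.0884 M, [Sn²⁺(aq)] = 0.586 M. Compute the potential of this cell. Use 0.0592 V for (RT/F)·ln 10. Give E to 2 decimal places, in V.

Since E°(Sn²⁺/Sn) > E°(In³⁺/In), Sn²⁺/Sn serves as the cathode.
E°cell = E°cat − E°an = −0.14 − (−0.35) = +0.21 V; n = 6.
The balanced reaction is 3 Sn²⁺(aq) + 2 In(s) → 3 Sn(s) + 2 In³⁺(aq), so Q = [In³⁺(aq)]^2 / [Sn²⁺(aq)]^3 = 0.0388 and log Q = −1.411.
Applying E = E° − (RT ln10/nF)·log Q gives +0.21 − (0.0592/6)(−1.411) = +0.22 V.

+0.22 V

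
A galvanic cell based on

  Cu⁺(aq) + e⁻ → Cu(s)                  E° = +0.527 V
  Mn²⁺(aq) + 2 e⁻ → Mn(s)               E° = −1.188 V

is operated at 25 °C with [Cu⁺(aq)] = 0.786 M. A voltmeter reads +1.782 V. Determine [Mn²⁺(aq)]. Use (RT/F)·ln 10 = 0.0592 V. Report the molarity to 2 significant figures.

0.0034 M

With Cu⁺/Cu at the cathode and Mn²⁺/Mn at the anode, E°cell = +0.527 − (−1.188) = +1.715 V (n = 2).
Since E = E° − (0.0592/n)·log Q, log Q = n(E° − E)/0.0592 = −2.264.
The balanced reaction is 2 Cu⁺(aq) + Mn(s) → 2 Cu(s) + Mn²⁺(aq), so Q = [Mn²⁺(aq)] / [Cu⁺(aq)]^2.
Solving for the unknown gives log [Mn²⁺(aq)] = −2.473, so [Mn²⁺(aq)] ≈ 0.0034 M.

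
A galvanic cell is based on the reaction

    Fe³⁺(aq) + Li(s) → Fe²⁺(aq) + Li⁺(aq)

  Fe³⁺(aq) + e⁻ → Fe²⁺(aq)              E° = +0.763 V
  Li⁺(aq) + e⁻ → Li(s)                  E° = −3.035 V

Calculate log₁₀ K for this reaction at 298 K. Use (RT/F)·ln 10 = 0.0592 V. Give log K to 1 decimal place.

log K = 64.2

The Fe³⁺/Fe²⁺ couple is reduced (cathode); E°cell = +0.763 − (−3.035) = +3.798 V with n = 1.
At equilibrium E = 0, so log K = nE°cell / 0.0592 = (1)(+3.798) / 0.0592 = 64.2.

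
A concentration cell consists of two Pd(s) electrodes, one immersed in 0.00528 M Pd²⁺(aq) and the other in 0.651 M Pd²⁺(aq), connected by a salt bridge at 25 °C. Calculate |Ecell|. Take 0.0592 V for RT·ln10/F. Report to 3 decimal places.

0.062 V

For a concentration cell E°cell = 0, since both electrodes use the same couple.
The compartment with the higher Pd²⁺(aq) concentration (0.651 M) acts as the cathode; ions are reduced there and produced at the dilute (0.00528 M) anode.
With n = 2, Ecell = −(0.0592/2)·log([dilute]/[conc]) = −(0.0592/2)·log(0.00528/0.651) = +0.062 V.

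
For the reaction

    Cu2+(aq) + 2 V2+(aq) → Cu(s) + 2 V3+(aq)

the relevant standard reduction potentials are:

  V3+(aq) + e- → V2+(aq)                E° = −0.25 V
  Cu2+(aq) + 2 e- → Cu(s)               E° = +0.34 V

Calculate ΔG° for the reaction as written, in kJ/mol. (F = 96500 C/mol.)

In the reaction as written Cu2+(aq) is reduced, so the Cu²⁺/Cu couple is the cathode and V³⁺/V²⁺ is the anode.
E°cell = +0.34 − (−0.25) = +0.59 V; balancing electrons gives n = 2.
ΔG° = −nFE°cell = −(2)(96500)(+0.59) J/mol = −114 kJ/mol.

−114 kJ/mol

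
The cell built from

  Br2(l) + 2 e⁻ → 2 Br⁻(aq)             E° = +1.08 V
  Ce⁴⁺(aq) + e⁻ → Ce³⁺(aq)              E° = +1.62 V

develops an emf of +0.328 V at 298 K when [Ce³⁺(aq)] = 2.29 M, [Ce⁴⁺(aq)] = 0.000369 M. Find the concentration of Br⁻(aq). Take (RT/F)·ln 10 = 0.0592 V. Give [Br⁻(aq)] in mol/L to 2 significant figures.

The Ce⁴⁺/Ce³⁺ couple has the larger reduction potential, so it is the cathode: E°cell = +1.62 − (+1.08) = +0.54 V and n = 2.
Rearranging E = E° − (0.0592/n)·log Q gives log Q = 2(+0.54 − (+0.328))/0.0592 = 7.162.
Balancing electrons gives 2 Ce⁴⁺(aq) + 2 Br⁻(aq) → 2 Ce³⁺(aq) + Br2(l); thus Q = [Ce³⁺(aq)]^2 / ([Ce⁴⁺(aq)]^2·[Br⁻(aq)]^2).
Solving for the unknown gives log [Br⁻(aq)] = 0.212, so [Br⁻(aq)] ≈ 1.6 M.

1.6 M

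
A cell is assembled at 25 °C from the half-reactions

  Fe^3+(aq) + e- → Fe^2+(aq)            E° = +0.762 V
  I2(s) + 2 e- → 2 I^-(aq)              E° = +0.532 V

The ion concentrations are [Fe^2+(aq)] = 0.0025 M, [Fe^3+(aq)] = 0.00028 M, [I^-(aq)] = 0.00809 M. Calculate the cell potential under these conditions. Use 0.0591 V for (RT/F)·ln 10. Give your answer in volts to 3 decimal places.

+0.050 V

Fe³⁺/Fe²⁺ is reduced (cathode, E° = +0.762 V) and I₂/I⁻ is oxidized (anode).
The standard potential is +0.762 − (+0.532) = +0.230 V and the balanced reaction transfers n = 2 electrons.
For the overall reaction 2 Fe^3+(aq) + 2 I^-(aq) → 2 Fe^2+(aq) + I2(s), Q = [Fe^2+(aq)]^2 / ([Fe^3+(aq)]^2·[I^-(aq)]^2) = 1.22×10^6, giving log Q = 6.086.
E = E° − (0.0591/n)·log Q = +0.230 − (0.0591/2)(6.086) = +0.050 V.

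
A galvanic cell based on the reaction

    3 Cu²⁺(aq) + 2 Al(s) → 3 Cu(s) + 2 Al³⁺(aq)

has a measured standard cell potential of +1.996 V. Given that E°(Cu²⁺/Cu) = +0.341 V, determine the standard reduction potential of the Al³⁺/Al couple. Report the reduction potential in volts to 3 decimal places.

−1.655 V

In the reaction as written the Cu²⁺/Cu couple is reduced (cathode) and Al³⁺/Al is oxidized (anode), so E°cell = E°(Cu²⁺/Cu) − E°(Al³⁺/Al).
E°(Al³⁺/Al) = E°(cathode) − E°cell = +0.341 − (+1.996) = −1.655 V.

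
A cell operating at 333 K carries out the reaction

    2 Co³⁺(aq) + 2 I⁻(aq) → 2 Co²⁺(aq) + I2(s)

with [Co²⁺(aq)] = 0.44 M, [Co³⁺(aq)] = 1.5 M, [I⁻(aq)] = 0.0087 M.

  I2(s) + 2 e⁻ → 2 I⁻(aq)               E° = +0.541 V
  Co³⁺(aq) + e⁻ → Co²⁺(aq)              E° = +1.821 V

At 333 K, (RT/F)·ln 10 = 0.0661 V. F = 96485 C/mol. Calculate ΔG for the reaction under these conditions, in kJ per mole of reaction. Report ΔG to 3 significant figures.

−228 kJ/mol

The standard cell potential is +1.821 − (+0.541) = +1.280 V, with n = 2 electrons in the balanced equation.
Q = [Co²⁺(aq)]^2 / ([Co³⁺(aq)]^2·[I⁻(aq)]^2) = 1.14×10^3, so log Q = 3.056 and E = +1.280 − (0.0661/2)(3.056) = +1.1790 V.
ΔG = −nFE = −(2)(96485)(+1.1790) J/mol = −228 kJ/mol.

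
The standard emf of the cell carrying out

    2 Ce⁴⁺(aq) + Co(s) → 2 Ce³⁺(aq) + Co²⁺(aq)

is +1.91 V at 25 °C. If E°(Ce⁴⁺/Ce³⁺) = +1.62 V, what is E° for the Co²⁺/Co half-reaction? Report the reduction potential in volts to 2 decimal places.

−0.29 V

In the reaction as written the Ce⁴⁺/Ce³⁺ couple is reduced (cathode) and Co²⁺/Co is oxidized (anode), so E°cell = E°(Ce⁴⁺/Ce³⁺) − E°(Co²⁺/Co).
E°(Co²⁺/Co) = E°(cathode) − E°cell = +1.62 − (+1.91) = −0.29 V.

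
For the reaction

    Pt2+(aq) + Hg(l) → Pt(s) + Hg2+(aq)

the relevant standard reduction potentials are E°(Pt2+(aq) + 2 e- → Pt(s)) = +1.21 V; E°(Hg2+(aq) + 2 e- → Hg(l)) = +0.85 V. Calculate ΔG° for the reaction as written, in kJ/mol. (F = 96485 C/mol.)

In the reaction as written Pt2+(aq) is reduced, so the Pt²⁺/Pt couple is the cathode and Hg²⁺/Hg is the anode.
E°cell = +1.21 − (+0.85) = +0.36 V; balancing electrons gives n = 2.
ΔG° = −nFE°cell = −(2)(96485)(+0.36) J/mol = −69.5 kJ/mol.

−69.5 kJ/mol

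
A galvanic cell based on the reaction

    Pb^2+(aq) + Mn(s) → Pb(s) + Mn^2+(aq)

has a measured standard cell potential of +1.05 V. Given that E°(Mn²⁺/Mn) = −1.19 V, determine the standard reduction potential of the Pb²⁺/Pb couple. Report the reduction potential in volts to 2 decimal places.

−0.14 V

In the reaction as written the Pb²⁺/Pb couple is reduced (cathode) and Mn²⁺/Mn is oxidized (anode), so E°cell = E°(Pb²⁺/Pb) − E°(Mn²⁺/Mn).
E°(Pb²⁺/Pb) = E°cell + E°(anode) = +1.05 + (−1.19) = −0.14 V.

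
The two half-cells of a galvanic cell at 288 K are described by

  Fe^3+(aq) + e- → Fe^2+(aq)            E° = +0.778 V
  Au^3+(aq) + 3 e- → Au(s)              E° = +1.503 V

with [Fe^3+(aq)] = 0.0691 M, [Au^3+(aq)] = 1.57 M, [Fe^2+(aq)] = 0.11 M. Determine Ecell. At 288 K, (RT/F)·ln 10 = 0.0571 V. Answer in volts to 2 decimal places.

+0.74 V

Since E°(Au³⁺/Au) > E°(Fe³⁺/Fe²⁺), Au³⁺/Au serves as the cathode.
E°cell = E°cat − E°an = +1.503 − (+0.778) = +0.725 V; n = 3.
The balanced reaction is Au^3+(aq) + 3 Fe^2+(aq) → Au(s) + 3 Fe^3+(aq), so Q = [Fe^3+(aq)]^3 / ([Au^3+(aq)]·[Fe^2+(aq)]^3) = 0.158 and log Q = −0.802.
Applying E = E° − (RT ln10/nF)·log Q gives +0.725 − (0.0571/3)(−0.802) = +0.74 V.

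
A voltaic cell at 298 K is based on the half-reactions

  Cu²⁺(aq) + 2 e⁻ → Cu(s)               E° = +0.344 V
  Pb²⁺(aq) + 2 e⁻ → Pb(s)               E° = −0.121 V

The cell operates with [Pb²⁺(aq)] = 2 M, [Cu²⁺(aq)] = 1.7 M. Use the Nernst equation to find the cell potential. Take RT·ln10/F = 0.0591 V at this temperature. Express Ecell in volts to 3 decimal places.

The Cu²⁺/Cu couple has the more positive E°, so it is the cathode; Pb²⁺/Pb is the anode.
E°cell = +0.344 − (−0.121) = +0.465 V, with n = 2 electrons transferred.
The balanced reaction is Cu²⁺(aq) + Pb(s) → Cu(s) + Pb²⁺(aq), so Q = [Pb²⁺(aq)] / [Cu²⁺(aq)] = 1.18 and log Q = 0.071.
By the Nernst equation, E = +0.465 − (0.0591/2)·(0.071) = +0.463 V.

+0.463 V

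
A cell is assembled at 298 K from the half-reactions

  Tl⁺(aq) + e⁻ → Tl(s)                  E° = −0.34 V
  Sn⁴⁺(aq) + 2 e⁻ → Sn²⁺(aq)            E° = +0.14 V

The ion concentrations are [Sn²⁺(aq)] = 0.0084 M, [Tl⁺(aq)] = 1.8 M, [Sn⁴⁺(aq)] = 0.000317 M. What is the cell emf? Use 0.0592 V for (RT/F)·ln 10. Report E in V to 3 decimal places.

Since E°(Sn⁴⁺/Sn²⁺) > E°(Tl⁺/Tl), Sn⁴⁺/Sn²⁺ serves as the cathode.
E°cell = E°cat − E°an = +0.14 − (−0.34) = +0.48 V; n = 2.
For the overall reaction Sn⁴⁺(aq) + 2 Tl(s) → Sn²⁺(aq) + 2 Tl⁺(aq), Q = ([Sn²⁺(aq)]·[Tl⁺(aq)]^2) / [Sn⁴⁺(aq)] = 85.9, giving log Q = 1.934.
E = E° − (0.0592/n)·log Q = +0.48 − (0.0592/2)(1.934) = +0.423 V.

+0.423 V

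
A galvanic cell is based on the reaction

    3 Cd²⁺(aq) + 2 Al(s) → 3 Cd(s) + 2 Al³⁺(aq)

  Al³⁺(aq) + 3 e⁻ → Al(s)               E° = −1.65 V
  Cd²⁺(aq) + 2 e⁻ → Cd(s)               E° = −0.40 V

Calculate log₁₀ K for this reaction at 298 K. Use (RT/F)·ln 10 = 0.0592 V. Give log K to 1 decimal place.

The Cd²⁺/Cd couple is reduced (cathode); E°cell = −0.40 − (−1.65) = +1.25 V with n = 6.
At equilibrium E = 0, so log K = nE°cell / 0.0592 = (6)(+1.25) / 0.0592 = 126.7.

log K = 126.7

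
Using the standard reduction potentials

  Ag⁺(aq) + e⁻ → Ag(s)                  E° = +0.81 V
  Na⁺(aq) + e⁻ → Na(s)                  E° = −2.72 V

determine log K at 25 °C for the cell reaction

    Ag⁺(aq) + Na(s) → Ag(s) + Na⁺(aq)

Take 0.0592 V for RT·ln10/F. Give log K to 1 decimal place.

log K = 59.6

The Ag⁺/Ag couple is reduced (cathode); E°cell = +0.81 − (−2.72) = +3.53 V with n = 1.
At equilibrium E = 0, so log K = nE°cell / 0.0592 = (1)(+3.53) / 0.0592 = 59.6.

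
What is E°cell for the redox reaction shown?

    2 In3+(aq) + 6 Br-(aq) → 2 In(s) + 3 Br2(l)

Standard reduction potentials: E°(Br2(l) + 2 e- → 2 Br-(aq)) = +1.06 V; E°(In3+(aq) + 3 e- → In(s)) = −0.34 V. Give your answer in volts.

In the reaction as written, In3+(aq) is reduced (cathode) and Br2(l) is produced by oxidation at the anode.
E°cell = E°(cathode) − E°(anode) = −0.34 − (+1.06) = −1.40 V.
The negative E°cell means the reaction is non-spontaneous in the direction written.

−1.40 V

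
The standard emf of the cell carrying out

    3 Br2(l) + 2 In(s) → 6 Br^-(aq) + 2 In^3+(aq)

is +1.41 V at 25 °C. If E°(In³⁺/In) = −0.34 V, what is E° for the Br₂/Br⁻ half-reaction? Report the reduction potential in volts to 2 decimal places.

In the reaction as written the Br₂/Br⁻ couple is reduced (cathode) and In³⁺/In is oxidized (anode), so E°cell = E°(Br₂/Br⁻) − E°(In³⁺/In).
E°(Br₂/Br⁻) = E°cell + E°(anode) = +1.41 + (−0.34) = +1.07 V.

+1.07 V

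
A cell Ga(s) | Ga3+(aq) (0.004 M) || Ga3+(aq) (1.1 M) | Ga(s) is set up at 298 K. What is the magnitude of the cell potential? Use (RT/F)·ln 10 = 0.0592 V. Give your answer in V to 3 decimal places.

For a concentration cell E°cell = 0, since both electrodes use the same couple.
The compartment with the higher Ga3+(aq) concentration (1.1 M) acts as the cathode; ions are reduced there and produced at the dilute (0.004 M) anode.
With n = 3, Ecell = −(0.0592/3)·log([dilute]/[conc]) = −(0.0592/3)·log(0.004/1.1) = +0.048 V.

0.048 V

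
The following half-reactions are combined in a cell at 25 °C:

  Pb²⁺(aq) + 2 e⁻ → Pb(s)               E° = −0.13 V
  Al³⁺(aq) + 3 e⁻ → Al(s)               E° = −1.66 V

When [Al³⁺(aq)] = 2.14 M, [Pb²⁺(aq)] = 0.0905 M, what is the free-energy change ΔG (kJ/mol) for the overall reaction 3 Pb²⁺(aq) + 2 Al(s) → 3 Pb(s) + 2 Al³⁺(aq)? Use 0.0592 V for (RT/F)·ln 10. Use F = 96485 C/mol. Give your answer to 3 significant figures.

−864 kJ/mol

E°cell = −0.13 − (−1.66) = +1.53 V; the balanced reaction transfers n = 6 electrons.
The reaction quotient is [Al³⁺(aq)]^2 / [Pb²⁺(aq)]^3 = 6.18×10^3; by Nernst, E = +1.53 − (0.0592/6)(3.791) = +1.4926 V.
Then ΔG = −nFE = −6 × 96485 × +1.4926 J/mol = −864 kJ/mol.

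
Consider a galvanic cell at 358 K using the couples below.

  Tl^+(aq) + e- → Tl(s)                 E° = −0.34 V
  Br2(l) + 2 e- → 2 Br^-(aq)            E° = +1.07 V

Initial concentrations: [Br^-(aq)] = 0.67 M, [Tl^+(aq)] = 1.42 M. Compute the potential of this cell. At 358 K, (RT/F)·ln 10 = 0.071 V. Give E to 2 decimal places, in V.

+1.41 V

Since E°(Br₂/Br⁻) > E°(Tl⁺/Tl), Br₂/Br⁻ serves as the cathode.
The standard potential is +1.07 − (−0.34) = +1.41 V and the balanced reaction transfers n = 2 electrons.
Balancing gives Br2(l) + 2 Tl(s) → 2 Br^-(aq) + 2 Tl^+(aq); hence Q = [Br^-(aq)]^2·[Tl^+(aq)]^2 = 0.905 (log Q = −0.043).
By the Nernst equation, E = +1.41 − (0.071/2)·(−0.043) = +1.41 V.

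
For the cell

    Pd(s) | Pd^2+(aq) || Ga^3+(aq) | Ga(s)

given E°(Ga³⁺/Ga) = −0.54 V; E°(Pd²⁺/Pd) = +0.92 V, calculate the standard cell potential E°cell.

−1.46 V

By convention the left-hand electrode in cell notation is the anode (oxidation) and the right-hand electrode is the cathode (reduction).
E°cell = E°(right) − E°(left) = −0.54 − (+0.92) = −1.46 V.
The negative sign shows that, as written, the cell would require an external voltage to drive the reaction.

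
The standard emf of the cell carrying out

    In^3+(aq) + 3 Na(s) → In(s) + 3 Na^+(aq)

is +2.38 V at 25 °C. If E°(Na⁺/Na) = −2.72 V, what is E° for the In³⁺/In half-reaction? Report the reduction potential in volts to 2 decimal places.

−0.34 V

In the reaction as written the In³⁺/In couple is reduced (cathode) and Na⁺/Na is oxidized (anode), so E°cell = E°(In³⁺/In) − E°(Na⁺/Na).
E°(In³⁺/In) = E°cell + E°(anode) = +2.38 + (−2.72) = −0.34 V.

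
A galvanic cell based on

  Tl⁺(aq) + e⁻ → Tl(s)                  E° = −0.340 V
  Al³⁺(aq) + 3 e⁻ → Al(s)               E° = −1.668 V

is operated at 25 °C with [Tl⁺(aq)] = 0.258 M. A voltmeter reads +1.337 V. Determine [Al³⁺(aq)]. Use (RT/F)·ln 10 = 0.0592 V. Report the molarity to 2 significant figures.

0.0060 M

With Tl⁺/Tl at the cathode and Al³⁺/Al at the anode, E°cell = −0.340 − (−1.668) = +1.328 V (n = 3).
Rearranging E = E° − (0.0592/n)·log Q gives log Q = 3(+1.328 − (+1.337))/0.0592 = −0.456.
The balanced reaction is 3 Tl⁺(aq) + Al(s) → 3 Tl(s) + Al³⁺(aq), so Q = [Al³⁺(aq)] / [Tl⁺(aq)]^3.
Isolating [Al³⁺(aq)] in Q = 10^{−0.456} yields log [Al³⁺(aq)] = −2.221, i.e. 0.0060 M.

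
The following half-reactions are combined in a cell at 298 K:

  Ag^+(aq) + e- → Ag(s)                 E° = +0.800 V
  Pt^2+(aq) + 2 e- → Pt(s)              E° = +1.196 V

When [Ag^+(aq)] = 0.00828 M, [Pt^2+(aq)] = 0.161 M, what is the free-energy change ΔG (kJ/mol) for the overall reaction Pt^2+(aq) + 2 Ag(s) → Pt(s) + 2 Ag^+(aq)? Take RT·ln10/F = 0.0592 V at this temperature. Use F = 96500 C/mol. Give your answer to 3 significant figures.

−95.7 kJ/mol

E°cell = +1.196 − (+0.800) = +0.396 V; the balanced reaction transfers n = 2 electrons.
Q = [Ag^+(aq)]^2 / [Pt^2+(aq)] = 0.000426, so log Q = −3.371 and E = +0.396 − (0.0592/2)(−3.371) = +0.4958 V.
Finally ΔG = −nFE = −(2)(96500 C/mol)(+0.4958 V) = −95.7 kJ/mol.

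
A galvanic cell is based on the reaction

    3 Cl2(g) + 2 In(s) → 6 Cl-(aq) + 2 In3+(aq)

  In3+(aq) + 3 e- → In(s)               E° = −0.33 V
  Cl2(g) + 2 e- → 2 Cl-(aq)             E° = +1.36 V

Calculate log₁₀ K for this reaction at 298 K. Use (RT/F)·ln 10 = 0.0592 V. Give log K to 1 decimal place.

log K = 171.3

The Cl₂/Cl⁻ couple is reduced (cathode); E°cell = +1.36 − (−0.33) = +1.69 V with n = 6.
At equilibrium E = 0, so log K = nE°cell / 0.0592 = (6)(+1.69) / 0.0592 = 171.3.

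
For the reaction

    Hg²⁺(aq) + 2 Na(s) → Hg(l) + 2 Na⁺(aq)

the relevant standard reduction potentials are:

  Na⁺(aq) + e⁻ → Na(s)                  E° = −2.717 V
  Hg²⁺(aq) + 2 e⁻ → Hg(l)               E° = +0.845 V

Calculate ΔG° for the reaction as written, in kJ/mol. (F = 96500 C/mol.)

In the reaction as written Hg²⁺(aq) is reduced, so the Hg²⁺/Hg couple is the cathode and Na⁺/Na is the anode.
E°cell = +0.845 − (−2.717) = +3.562 V; balancing electrons gives n = 2.
ΔG° = −nFE°cell = −(2)(96500)(+3.562) J/mol = −687 kJ/mol.

−687 kJ/mol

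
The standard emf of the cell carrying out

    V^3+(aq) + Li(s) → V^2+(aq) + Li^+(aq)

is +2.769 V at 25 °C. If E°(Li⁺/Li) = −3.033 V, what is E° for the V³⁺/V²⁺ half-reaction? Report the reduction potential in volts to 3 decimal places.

In the reaction as written the V³⁺/V²⁺ couple is reduced (cathode) and Li⁺/Li is oxidized (anode), so E°cell = E°(V³⁺/V²⁺) − E°(Li⁺/Li).
E°(V³⁺/V²⁺) = E°cell + E°(anode) = +2.769 + (−3.033) = −0.264 V.

−0.264 V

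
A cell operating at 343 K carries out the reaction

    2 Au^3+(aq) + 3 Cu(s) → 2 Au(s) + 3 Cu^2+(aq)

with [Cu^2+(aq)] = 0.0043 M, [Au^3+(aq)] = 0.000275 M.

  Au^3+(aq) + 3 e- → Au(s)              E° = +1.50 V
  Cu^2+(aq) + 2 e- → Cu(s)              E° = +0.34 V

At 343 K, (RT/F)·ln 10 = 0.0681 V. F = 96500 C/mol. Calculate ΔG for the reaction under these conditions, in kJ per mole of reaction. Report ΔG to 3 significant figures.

−672 kJ/mol

The standard cell potential is +1.50 − (+0.34) = +1.16 V, with n = 6 electrons in the balanced equation.
The reaction quotient is [Cu^2+(aq)]^3 / [Au^3+(aq)]^2 = 1.05; by Nernst, E = +1.16 − (0.0681/6)(0.022) = +1.1598 V.
Finally ΔG = −nFE = −(6)(96500 C/mol)(+1.1598 V) = −672 kJ/mol.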